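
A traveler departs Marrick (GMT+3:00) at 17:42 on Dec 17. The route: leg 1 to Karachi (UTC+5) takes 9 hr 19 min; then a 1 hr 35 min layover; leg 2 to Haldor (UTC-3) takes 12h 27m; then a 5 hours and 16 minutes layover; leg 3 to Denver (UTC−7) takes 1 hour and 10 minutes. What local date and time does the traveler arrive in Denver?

Convert departure to UTC: 17:42 − 3:00 = 14:42 UTC on Dec 17.
Add 9 hours 19 minutes leg 1 → 00:01 UTC (Dec 18).
Add 1 hour 35 minutes layover in Karachi → 01:36 UTC.
Add 12 hours 27 minutes leg 2 → 14:03 UTC.
Add 5 hours and 16 minutes layover in Haldor → 19:19 UTC.
Add 1 hour 10 minutes leg 3 → 20:29 UTC.
Denver is UTC−7:00, so local arrival = 20:29 − 7:00 = 13:29 on Dec 18.

13:29 on December 18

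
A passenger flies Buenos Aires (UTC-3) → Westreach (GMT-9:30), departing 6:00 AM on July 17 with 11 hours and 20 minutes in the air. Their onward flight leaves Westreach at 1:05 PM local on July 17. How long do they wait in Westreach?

2 hours 15 minutes

Convert departure to UTC: 6:00 AM + 3:00 = 9:00 AM UTC on Jul 17.
Add 11 hours 20 minutes flight time → 8:20 PM UTC.
Westreach is UTC−9:30, so local arrival = 8:20 PM − 9:30 = 10:50 AM on Jul 17.
Layover = 1:05 PM − 10:50 AM = 2 hours 15 minutes.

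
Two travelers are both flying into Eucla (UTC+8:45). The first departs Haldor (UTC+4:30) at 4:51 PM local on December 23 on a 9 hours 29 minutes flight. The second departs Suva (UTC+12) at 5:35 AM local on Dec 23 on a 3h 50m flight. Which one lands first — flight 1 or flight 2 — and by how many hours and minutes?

Flight 1 in UTC: 4:51 PM − 4:30 = 12:21 PM on Dec 23.
+9 hours and 29 minutes → arrive 9:50 PM UTC on Dec 23.
Flight 2 in UTC: 5:35 AM − 12:00 = 5:35 PM on Dec 22.
+3 hours and 50 minutes → arrive 9:25 PM UTC on Dec 22.
Flight 2 lands earlier by 24 hours 25 minutes.

the second, by 24 hours 25 minutes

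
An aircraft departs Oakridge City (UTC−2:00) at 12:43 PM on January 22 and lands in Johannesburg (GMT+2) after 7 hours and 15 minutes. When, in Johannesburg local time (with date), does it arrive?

Johannesburg is 4:00 ahead of Oakridge City.
After 7 hours 15 minutes it is 7:58 PM in Oakridge City.
Shift by the zone difference: 7:58 PM + 4:00 = 11:58 PM on Jan 22 in Johannesburg.

11:58 PM on January 22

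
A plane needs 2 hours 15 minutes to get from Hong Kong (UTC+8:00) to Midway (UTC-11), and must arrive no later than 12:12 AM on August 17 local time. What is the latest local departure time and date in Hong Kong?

4:57 PM on August 17

Target arrival in UTC: 12:12 AM + 11:00 = 11:12 AM on Aug 17.
Subtract 2 hours and 15 minutes → departure 8:57 AM UTC on Aug 17.
Hong Kong is UTC+8:00: 8:57 AM + 8:00 = 4:57 PM on Aug 17.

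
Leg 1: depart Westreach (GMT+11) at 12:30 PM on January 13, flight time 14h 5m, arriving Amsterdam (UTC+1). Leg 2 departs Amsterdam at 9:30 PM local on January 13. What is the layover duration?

Convert departure to UTC: 12:30 PM − 11:00 = 1:30 AM UTC on Jan 13.
Add 14 hours and 5 minutes flight time → 3:35 PM UTC.
Amsterdam is UTC+1:00, so local arrival = 3:35 PM + 1:00 = 4:35 PM on Jan 13.
Layover = 9:30 PM − 4:35 PM = 4 hours 55 minutes.

4 hours 55 minutes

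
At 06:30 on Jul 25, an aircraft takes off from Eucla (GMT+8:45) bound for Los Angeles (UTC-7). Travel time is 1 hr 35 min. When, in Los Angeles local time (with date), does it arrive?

Convert departure to UTC: 06:30 − 8:45 = 21:45 UTC on Jul 24.
Add 1 hour and 35 minutes travel time → 23:20 UTC.
Los Angeles is UTC−7:00, so local arrival = 23:20 − 7:00 = 16:20 on Jul 24.

16:20 on July 24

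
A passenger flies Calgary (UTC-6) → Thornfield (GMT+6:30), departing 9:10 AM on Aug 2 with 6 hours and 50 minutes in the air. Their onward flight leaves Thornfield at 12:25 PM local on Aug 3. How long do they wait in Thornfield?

7 hours 55 minutes

Convert departure to UTC: 9:10 AM + 6:00 = 3:10 PM UTC on Aug 2.
Add 6 hours 50 minutes flight time → 10:00 PM UTC.
Thornfield is UTC+6:30, so local arrival = 10:00 PM + 6:30 = 4:30 AM on Aug 3.
Layover = 12:25 PM − 4:30 AM = 7 hours 55 minutes.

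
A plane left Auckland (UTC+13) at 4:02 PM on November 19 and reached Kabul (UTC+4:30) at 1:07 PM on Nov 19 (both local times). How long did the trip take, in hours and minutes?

5 hours 35 minutes

Departure in UTC: 4:02 PM − 13:00 = 3:02 AM on Nov 19.
Arrival in UTC: 1:07 PM − 4:30 = 8:37 AM on Nov 19.
Elapsed = 8:37 AM − 3:02 AM = 5 hours 35 minutes.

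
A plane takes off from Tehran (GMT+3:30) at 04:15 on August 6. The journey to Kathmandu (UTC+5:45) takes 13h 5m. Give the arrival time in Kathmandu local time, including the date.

19:35 on August 6

Convert departure to UTC: 04:15 − 3:30 = 00:45 UTC on Aug 6.
Add 13 hours 5 minutes travel time → 13:50 UTC.
Kathmandu is UTC+5:45, so local arrival = 13:50 + 5:45 = 19:35 on Aug 6.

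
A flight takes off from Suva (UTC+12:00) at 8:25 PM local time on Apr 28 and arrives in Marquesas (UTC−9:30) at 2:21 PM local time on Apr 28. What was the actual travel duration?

Departure in UTC: 8:25 PM − 12:00 = 8:25 AM on Apr 28.
Arrival in UTC: 2:21 PM + 9:30 = 11:51 PM on Apr 28.
Elapsed = 11:51 PM − 8:25 AM = 15 hours 26 minutes.

15 hours 26 minutes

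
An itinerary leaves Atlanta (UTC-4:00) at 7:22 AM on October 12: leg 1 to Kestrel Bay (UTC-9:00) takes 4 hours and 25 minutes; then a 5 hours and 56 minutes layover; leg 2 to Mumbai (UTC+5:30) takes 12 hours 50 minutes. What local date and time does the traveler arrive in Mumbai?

Convert departure to UTC: 7:22 AM + 4:00 = 11:22 AM UTC on Oct 12.
Add 4 hours 25 minutes leg 1 → 3:47 PM UTC.
Add 5 hours and 56 minutes layover in Kestrel Bay → 9:43 PM UTC.
Add 12 hours 50 minutes leg 2 → 10:33 AM UTC (Oct 13).
Mumbai is UTC+5:30, so local arrival = 10:33 AM + 5:30 = 4:03 PM on Oct 13.

4:03 PM on October 13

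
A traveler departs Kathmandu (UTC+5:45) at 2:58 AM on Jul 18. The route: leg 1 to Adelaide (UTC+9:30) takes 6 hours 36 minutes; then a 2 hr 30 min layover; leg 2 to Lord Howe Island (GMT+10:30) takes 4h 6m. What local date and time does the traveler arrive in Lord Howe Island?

8:55 PM on Jul 18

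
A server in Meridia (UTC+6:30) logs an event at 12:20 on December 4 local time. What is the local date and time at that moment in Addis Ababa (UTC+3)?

Addis Ababa is 3:30 behind Meridia.
Shift by the zone difference: 12:20 − 3:30 = 08:50 on Dec 4 in Addis Ababa.

08:50 on December 4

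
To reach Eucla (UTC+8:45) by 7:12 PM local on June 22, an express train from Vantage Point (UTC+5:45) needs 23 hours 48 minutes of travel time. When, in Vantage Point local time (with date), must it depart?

4:24 PM on Jun 21

Target arrival in UTC: 7:12 PM − 8:45 = 10:27 AM on Jun 22.
Subtract 23 hours 48 minutes → departure 10:39 AM UTC on Jun 21.
Vantage Point is UTC+5:45: 10:39 AM + 5:45 = 4:24 PM on Jun 21.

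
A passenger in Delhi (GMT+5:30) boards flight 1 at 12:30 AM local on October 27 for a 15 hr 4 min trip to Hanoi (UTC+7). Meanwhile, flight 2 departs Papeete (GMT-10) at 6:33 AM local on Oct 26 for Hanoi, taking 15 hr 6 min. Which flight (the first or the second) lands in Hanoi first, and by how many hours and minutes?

the second, by 2 hours 25 minutes

Flight 1 in UTC: 12:30 AM − 5:30 = 7:00 PM on Oct 26.
+15 hours 4 minutes → arrive 10:04 AM UTC on Oct 27.
Flight 2 in UTC: 6:33 AM + 10:00 = 4:33 PM on Oct 26.
+15 hours and 6 minutes → arrive 7:39 AM UTC on Oct 27.
Flight 2 lands earlier by 2 hours 25 minutes.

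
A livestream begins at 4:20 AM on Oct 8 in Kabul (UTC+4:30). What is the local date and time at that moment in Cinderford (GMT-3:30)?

8:20 PM on October 7

In UTC: 4:20 AM − 4:30 = 11:50 PM on Oct 7.
Cinderford is UTC−3:30: 11:50 PM − 3:30 = 8:20 PM on Oct 7.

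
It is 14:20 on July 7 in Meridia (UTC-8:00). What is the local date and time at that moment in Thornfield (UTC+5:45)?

In UTC: 14:20 + 8:00 = 22:20 on Jul 7.
Thornfield is UTC+5:45: 22:20 + 5:45 = 04:05 on Jul 8.

04:05 on Jul 8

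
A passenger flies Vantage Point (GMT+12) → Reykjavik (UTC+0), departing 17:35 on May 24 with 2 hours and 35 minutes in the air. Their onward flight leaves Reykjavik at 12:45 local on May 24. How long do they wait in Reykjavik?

Convert departure to UTC: 17:35 − 12:00 = 05:35 UTC on May 24.
Add 2 hours 35 minutes flight time → 08:10 UTC.
Reykjavik is UTC+0, so local arrival is the same: 08:10 on May 24.
Layover = 12:45 − 08:10 = 4 hours 35 minutes.

4 hours 35 minutes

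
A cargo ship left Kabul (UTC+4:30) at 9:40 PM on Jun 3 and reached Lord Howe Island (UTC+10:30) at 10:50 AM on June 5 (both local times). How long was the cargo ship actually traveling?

Departure in UTC: 9:40 PM − 4:30 = 5:10 PM on Jun 3.
Arrival in UTC: 10:50 AM − 10:30 = 12:20 AM on Jun 5.
Elapsed = 12:20 AM − 5:10 PM (+2 days) = 31 hours 10 minutes.

31 hours 10 minutes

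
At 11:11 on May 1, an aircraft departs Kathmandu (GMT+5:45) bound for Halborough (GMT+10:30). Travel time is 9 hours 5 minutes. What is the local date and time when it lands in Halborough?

01:01 on May 2

Convert departure to UTC: 11:11 − 5:45 = 05:26 UTC on May 1.
Add 9 hours 5 minutes travel time → 14:31 UTC.
Halborough is UTC+10:30, so local arrival = 14:31 + 10:30 = 01:01 on May 2.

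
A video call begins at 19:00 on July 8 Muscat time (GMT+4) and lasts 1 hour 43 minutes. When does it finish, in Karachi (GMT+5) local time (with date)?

21:43 on Jul 8

Karachi is 1:00 ahead of Muscat.
After 1 hour 43 minutes it is 20:43 in Muscat.
Shift by the zone difference: 20:43 + 1:00 = 21:43 on Jul 8 in Karachi.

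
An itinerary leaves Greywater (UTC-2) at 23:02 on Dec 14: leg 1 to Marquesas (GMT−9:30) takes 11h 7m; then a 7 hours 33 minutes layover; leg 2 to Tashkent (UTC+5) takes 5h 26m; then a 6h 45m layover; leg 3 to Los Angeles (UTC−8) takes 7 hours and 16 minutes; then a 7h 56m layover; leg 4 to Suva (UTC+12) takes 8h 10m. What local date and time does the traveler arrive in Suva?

19:15 on December 17

Convert departure to UTC: 23:02 + 2:00 = 01:02 UTC on Dec 15.
Add 11 hours and 7 minutes leg 1 → 12:09 UTC.
Add 7 hours 33 minutes layover in Marquesas → 19:42 UTC.
Add 5 hours and 26 minutes leg 2 → 01:08 UTC (Dec 16).
Add 6 hours 45 minutes layover in Tashkent → 07:53 UTC.
Add 7 hours and 16 minutes leg 3 → 15:09 UTC.
Add 7 hours and 56 minutes layover in Los Angeles → 23:05 UTC.
Add 8 hours 10 minutes leg 4 → 07:15 UTC (Dec 17).
Suva is UTC+12:00, so local arrival = 07:15 + 12:00 = 19:15 on Dec 17.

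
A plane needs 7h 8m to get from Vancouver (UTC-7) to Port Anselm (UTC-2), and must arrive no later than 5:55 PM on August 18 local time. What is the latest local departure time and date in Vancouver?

Target arrival in UTC: 5:55 PM + 2:00 = 7:55 PM on Aug 18.
Subtract 7 hours 8 minutes → departure 12:47 PM UTC on Aug 18.
Vancouver is UTC−7:00: 12:47 PM − 7:00 = 5:47 AM on Aug 18.

5:47 AM on Aug 18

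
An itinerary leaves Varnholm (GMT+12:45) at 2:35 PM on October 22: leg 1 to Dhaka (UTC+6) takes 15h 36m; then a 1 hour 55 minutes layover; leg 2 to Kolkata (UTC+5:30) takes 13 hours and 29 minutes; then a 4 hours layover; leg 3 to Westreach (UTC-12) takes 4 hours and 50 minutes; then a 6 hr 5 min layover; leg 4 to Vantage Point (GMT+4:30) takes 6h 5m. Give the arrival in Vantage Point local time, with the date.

10:20 AM on October 24

Convert departure to UTC: 2:35 PM − 12:45 = 1:50 AM UTC on Oct 22.
Add 15 hours 36 minutes leg 1 → 5:26 PM UTC.
Add 1 hour 55 minutes layover in Dhaka → 7:21 PM UTC.
Add 13 hours and 29 minutes leg 2 → 8:50 AM UTC (Oct 23).
Add 4 hours layover in Kolkata → 12:50 PM UTC.
Add 4 hours 50 minutes leg 3 → 5:40 PM UTC.
Add 6 hours and 5 minutes layover in Westreach → 11:45 PM UTC.
Add 6 hours 5 minutes leg 4 → 5:50 AM UTC (Oct 24).
Vantage Point is UTC+4:30, so local arrival = 5:50 AM + 4:30 = 10:20 AM on Oct 24.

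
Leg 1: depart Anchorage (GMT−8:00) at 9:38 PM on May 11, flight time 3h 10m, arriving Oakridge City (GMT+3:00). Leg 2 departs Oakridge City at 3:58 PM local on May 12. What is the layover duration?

Convert departure to UTC: 9:38 PM + 8:00 = 5:38 AM UTC on May 12.
Add 3 hours and 10 minutes flight time → 8:48 AM UTC.
Oakridge City is UTC+3:00, so local arrival = 8:48 AM + 3:00 = 11:48 AM on May 12.
Layover = 3:58 PM − 11:48 AM = 4 hours 10 minutes.

4 hours 10 minutes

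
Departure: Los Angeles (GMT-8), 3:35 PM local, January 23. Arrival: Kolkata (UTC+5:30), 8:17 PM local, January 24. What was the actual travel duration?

Departure in UTC: 3:35 PM + 8:00 = 11:35 PM on Jan 23.
Arrival in UTC: 8:17 PM − 5:30 = 2:47 PM on Jan 24.
Elapsed = 2:47 PM − 11:35 PM (+1 day) = 15 hours 12 minutes.

15 hours 12 minutes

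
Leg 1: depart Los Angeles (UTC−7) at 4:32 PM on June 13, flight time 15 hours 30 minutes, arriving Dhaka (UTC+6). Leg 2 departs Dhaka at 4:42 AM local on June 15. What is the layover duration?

Convert departure to UTC: 4:32 PM + 7:00 = 11:32 PM UTC on Jun 13.
Add 15 hours 30 minutes flight time → 3:02 PM UTC (Jun 14).
Dhaka is UTC+6:00, so local arrival = 3:02 PM + 6:00 = 9:02 PM on Jun 14.
Layover = 4:42 AM − 9:02 PM (+1 day) = 7 hours 40 minutes.

7 hours 40 minutes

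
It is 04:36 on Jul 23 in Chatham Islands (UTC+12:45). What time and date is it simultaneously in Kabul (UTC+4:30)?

20:21 on Jul 22

In UTC: 04:36 − 12:45 = 15:51 on Jul 22.
Kabul is UTC+4:30: 15:51 + 4:30 = 20:21 on Jul 22.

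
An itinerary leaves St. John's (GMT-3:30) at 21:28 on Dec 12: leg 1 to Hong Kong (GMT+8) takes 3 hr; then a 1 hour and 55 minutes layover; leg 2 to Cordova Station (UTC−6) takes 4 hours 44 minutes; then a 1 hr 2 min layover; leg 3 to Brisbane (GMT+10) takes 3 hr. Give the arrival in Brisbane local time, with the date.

Convert departure to UTC: 21:28 + 3:30 = 00:58 UTC on Dec 13.
Add 3 hours leg 1 → 03:58 UTC.
Add 1 hour and 55 minutes layover in Hong Kong → 05:53 UTC.
Add 4 hours 44 minutes leg 2 → 10:37 UTC.
Add 1 hour and 2 minutes layover in Cordova Station → 11:39 UTC.
Add 3 hours leg 3 → 14:39 UTC.
Brisbane is UTC+10:00, so local arrival = 14:39 + 10:00 = 00:39 on Dec 14.

00:39 on Dec 14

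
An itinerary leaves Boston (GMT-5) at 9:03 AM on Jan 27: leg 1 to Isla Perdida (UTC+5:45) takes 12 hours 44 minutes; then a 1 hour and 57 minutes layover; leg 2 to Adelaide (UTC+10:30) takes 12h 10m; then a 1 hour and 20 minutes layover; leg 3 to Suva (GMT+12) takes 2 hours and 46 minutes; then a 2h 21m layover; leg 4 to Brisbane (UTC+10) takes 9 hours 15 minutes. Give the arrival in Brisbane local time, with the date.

Convert departure to UTC: 9:03 AM + 5:00 = 2:03 PM UTC on Jan 27.
Add 12 hours 44 minutes leg 1 → 2:47 AM UTC (Jan 28).
Add 1 hour 57 minutes layover in Isla Perdida → 4:44 AM UTC.
Add 12 hours 10 minutes leg 2 → 4:54 PM UTC.
Add 1 hour and 20 minutes layover in Adelaide → 6:14 PM UTC.
Add 2 hours and 46 minutes leg 3 → 9:00 PM UTC.
Add 2 hours and 21 minutes layover in Suva → 11:21 PM UTC.
Add 9 hours 15 minutes leg 4 → 8:36 AM UTC (Jan 29).
Brisbane is UTC+10:00, so local arrival = 8:36 AM + 10:00 = 6:36 PM on Jan 29.

6:36 PM on January 29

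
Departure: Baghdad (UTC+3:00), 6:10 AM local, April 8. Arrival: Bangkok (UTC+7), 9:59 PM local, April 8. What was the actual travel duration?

11 hours 49 minutes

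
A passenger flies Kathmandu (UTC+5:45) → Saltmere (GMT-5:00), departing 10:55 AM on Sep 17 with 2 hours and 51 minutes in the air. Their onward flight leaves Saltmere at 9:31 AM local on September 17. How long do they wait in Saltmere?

6 hours 30 minutes

Convert departure to UTC: 10:55 AM − 5:45 = 5:10 AM UTC on Sep 17.
Add 2 hours 51 minutes flight time → 8:01 AM UTC.
Saltmere is UTC−5:00, so local arrival = 8:01 AM − 5:00 = 3:01 AM on Sep 17.
Layover = 9:31 AM − 3:01 AM = 6 hours 30 minutes.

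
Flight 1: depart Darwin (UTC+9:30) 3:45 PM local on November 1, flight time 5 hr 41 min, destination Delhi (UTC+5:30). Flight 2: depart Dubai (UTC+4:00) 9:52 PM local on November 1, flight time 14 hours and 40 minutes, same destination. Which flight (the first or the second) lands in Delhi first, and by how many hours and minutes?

Flight 1 in UTC: 3:45 PM − 9:30 = 6:15 AM on Nov 1.
+5 hours and 41 minutes → arrive 11:56 AM UTC on Nov 1.
Flight 2 in UTC: 9:52 PM − 4:00 = 5:52 PM on Nov 1.
+14 hours 40 minutes → arrive 8:32 AM UTC on Nov 2.
Flight 1 lands earlier by 20 hours 36 minutes.

the first, by 20 hours 36 minutes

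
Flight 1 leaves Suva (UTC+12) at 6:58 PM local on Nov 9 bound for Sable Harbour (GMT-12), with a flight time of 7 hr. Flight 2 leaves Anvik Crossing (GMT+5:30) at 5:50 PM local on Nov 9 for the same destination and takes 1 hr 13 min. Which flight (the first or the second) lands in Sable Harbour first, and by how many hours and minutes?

Flight 1 in UTC: 6:58 PM − 12:00 = 6:58 AM on Nov 9.
+7 hours → arrive 1:58 PM UTC on Nov 9.
Flight 2 in UTC: 5:50 PM − 5:30 = 12:20 PM on Nov 9.
+1 hour 13 minutes → arrive 1:33 PM UTC on Nov 9.
Flight 2 lands earlier by 25 minutes.

the second, by 25 minutes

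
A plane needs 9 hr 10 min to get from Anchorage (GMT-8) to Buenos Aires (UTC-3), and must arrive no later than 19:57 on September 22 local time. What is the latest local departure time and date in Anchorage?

05:47 on September 22

Target arrival in UTC: 19:57 + 3:00 = 22:57 on Sep 22.
Subtract 9 hours and 10 minutes → departure 13:47 UTC on Sep 22.
Anchorage is UTC−8:00: 13:47 − 8:00 = 05:47 on Sep 22.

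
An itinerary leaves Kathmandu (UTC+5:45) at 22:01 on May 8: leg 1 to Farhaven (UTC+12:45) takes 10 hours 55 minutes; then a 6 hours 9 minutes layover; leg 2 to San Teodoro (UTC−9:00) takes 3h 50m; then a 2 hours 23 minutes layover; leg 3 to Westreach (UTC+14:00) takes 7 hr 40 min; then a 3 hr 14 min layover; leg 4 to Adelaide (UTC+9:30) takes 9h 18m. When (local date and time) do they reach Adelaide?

21:15 on May 10

Convert departure to UTC: 22:01 − 5:45 = 16:16 UTC on May 8.
Add 10 hours and 55 minutes leg 1 → 03:11 UTC (May 9).
Add 6 hours and 9 minutes layover in Farhaven → 09:20 UTC.
Add 3 hours and 50 minutes leg 2 → 13:10 UTC.
Add 2 hours 23 minutes layover in San Teodoro → 15:33 UTC.
Add 7 hours and 40 minutes leg 3 → 23:13 UTC.
Add 3 hours and 14 minutes layover in Westreach → 02:27 UTC (May 10).
Add 9 hours and 18 minutes leg 4 → 11:45 UTC.
Adelaide is UTC+9:30, so local arrival = 11:45 + 9:30 = 21:15 on May 10.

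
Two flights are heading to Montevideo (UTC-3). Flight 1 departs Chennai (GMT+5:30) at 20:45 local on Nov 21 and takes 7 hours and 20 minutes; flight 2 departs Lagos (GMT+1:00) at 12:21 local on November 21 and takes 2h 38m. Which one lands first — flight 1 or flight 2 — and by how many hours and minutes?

the second, by 8 hours 36 minutes

Flight 1 in UTC: 20:45 − 5:30 = 15:15 on Nov 21.
+7 hours 20 minutes → arrive 22:35 UTC on Nov 21.
Flight 2 in UTC: 12:21 − 1:00 = 11:21 on Nov 21.
+2 hours and 38 minutes → arrive 13:59 UTC on Nov 21.
Flight 2 lands earlier by 8 hours 36 minutes.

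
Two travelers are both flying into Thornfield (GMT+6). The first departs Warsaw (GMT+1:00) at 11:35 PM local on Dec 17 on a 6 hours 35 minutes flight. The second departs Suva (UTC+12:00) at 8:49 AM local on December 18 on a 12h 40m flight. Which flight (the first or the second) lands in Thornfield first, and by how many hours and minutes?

the first, by 4 hours 19 minutes

Flight 1 in UTC: 11:35 PM − 1:00 = 10:35 PM on Dec 17.
+6 hours and 35 minutes → arrive 5:10 AM UTC on Dec 18.
Flight 2 in UTC: 8:49 AM − 12:00 = 8:49 PM on Dec 17.
+12 hours 40 minutes → arrive 9:29 AM UTC on Dec 18.
Flight 1 lands earlier by 4 hours 19 minutes.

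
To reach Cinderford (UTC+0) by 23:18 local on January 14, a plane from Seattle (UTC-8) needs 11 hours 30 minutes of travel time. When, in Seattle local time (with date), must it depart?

03:48 on Jan 14

Target arrival is already UTC: 23:18 on Jan 14.
Subtract 11 hours and 30 minutes → departure 11:48 UTC on Jan 14.
Seattle is UTC−8:00: 11:48 − 8:00 = 03:48 on Jan 14.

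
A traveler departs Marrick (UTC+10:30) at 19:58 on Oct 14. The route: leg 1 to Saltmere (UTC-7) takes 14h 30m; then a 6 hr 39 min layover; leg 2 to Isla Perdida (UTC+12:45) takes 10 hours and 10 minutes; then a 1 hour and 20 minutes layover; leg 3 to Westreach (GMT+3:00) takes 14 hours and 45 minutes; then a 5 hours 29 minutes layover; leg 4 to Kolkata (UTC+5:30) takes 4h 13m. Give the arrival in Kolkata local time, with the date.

Convert departure to UTC: 19:58 − 10:30 = 09:28 UTC on Oct 14.
Add 14 hours and 30 minutes leg 1 → 23:58 UTC.
Add 6 hours 39 minutes layover in Saltmere → 06:37 UTC (Oct 15).
Add 10 hours and 10 minutes leg 2 → 16:47 UTC.
Add 1 hour and 20 minutes layover in Isla Perdida → 18:07 UTC.
Add 14 hours and 45 minutes leg 3 → 08:52 UTC (Oct 16).
Add 5 hours 29 minutes layover in Westreach → 14:21 UTC.
Add 4 hours 13 minutes leg 4 → 18:34 UTC.
Kolkata is UTC+5:30, so local arrival = 18:34 + 5:30 = 00:04 on Oct 17.

00:04 on October 17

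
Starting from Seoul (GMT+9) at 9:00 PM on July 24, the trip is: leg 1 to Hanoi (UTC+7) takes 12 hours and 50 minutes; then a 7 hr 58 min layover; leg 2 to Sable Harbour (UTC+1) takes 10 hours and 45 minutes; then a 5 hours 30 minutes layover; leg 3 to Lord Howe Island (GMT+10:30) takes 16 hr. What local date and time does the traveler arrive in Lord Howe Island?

3:33 AM on July 27

Convert departure to UTC: 9:00 PM − 9:00 = 12:00 PM UTC on Jul 24.
Add 12 hours and 50 minutes leg 1 → 12:50 AM UTC (Jul 25).
Add 7 hours and 58 minutes layover in Hanoi → 8:48 AM UTC.
Add 10 hours and 45 minutes leg 2 → 7:33 PM UTC.
Add 5 hours and 30 minutes layover in Sable Harbour → 1:03 AM UTC (Jul 26).
Add 16 hours leg 3 → 5:03 PM UTC.
Lord Howe Island is UTC+10:30, so local arrival = 5:03 PM + 10:30 = 3:33 AM on Jul 27.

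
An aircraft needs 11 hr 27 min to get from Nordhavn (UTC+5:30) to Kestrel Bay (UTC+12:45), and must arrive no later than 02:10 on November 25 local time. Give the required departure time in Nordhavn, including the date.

Target arrival in UTC: 02:10 − 12:45 = 13:25 on Nov 24.
Subtract 11 hours and 27 minutes → departure 01:58 UTC on Nov 24.
Nordhavn is UTC+5:30: 01:58 + 5:30 = 07:28 on Nov 24.

07:28 on Nov 24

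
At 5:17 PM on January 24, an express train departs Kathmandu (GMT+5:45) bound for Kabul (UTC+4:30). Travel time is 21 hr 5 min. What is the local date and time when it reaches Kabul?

Convert departure to UTC: 5:17 PM − 5:45 = 11:32 AM UTC on Jan 24.
Add 21 hours 5 minutes travel time → 8:37 AM UTC (Jan 25).
Kabul is UTC+4:30, so local arrival = 8:37 AM + 4:30 = 1:07 PM on Jan 25.

1:07 PM on January 25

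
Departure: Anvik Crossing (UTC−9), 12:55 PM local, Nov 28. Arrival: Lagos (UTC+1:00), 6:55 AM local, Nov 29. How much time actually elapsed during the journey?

Departure in UTC: 12:55 PM + 9:00 = 9:55 PM on Nov 28.
Arrival in UTC: 6:55 AM − 1:00 = 5:55 AM on Nov 29.
Elapsed = 5:55 AM − 9:55 PM (+1 day) = 8 hours.

8 hours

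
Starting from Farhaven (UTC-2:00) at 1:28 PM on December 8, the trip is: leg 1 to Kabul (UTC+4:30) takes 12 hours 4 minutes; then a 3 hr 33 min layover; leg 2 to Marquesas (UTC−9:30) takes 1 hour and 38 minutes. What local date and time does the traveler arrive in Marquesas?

Convert departure to UTC: 1:28 PM + 2:00 = 3:28 PM UTC on Dec 8.
Add 12 hours and 4 minutes leg 1 → 3:32 AM UTC (Dec 9).
Add 3 hours 33 minutes layover in Kabul → 7:05 AM UTC.
Add 1 hour and 38 minutes leg 2 → 8:43 AM UTC.
Marquesas is UTC−9:30, so local arrival = 8:43 AM − 9:30 = 11:13 PM on Dec 8.

11:13 PM on Dec 8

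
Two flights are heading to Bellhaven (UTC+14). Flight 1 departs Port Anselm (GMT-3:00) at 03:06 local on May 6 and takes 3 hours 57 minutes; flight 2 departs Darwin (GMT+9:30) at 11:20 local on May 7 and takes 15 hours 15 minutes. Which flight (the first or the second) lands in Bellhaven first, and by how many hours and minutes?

the first, by 31 hours 2 minutes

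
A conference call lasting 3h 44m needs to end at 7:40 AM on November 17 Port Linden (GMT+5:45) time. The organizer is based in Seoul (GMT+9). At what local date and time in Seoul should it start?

Target end time in UTC: 7:40 AM − 5:45 = 1:55 AM on Nov 17.
Subtract 3 hours 44 minutes → start 10:11 PM UTC on Nov 16.
Seoul is UTC+9:00: 10:11 PM + 9:00 = 7:11 AM on Nov 17.

7:11 AM on November 17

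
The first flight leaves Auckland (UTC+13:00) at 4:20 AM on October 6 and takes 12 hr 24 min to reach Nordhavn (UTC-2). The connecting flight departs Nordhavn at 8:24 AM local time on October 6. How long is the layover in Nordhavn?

6 hours 40 minutes

Convert departure to UTC: 4:20 AM − 13:00 = 3:20 PM UTC on Oct 5.
Add 12 hours and 24 minutes flight time → 3:44 AM UTC (Oct 6).
Nordhavn is UTC−2:00, so local arrival = 3:44 AM − 2:00 = 1:44 AM on Oct 6.
Layover = 8:24 AM − 1:44 AM = 6 hours 40 minutes.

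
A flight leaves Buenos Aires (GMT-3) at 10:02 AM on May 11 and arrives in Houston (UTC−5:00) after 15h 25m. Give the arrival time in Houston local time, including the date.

Convert departure to UTC: 10:02 AM + 3:00 = 1:02 PM UTC on May 11.
Add 15 hours 25 minutes travel time → 4:27 AM UTC (May 12).
Houston is UTC−5:00, so local arrival = 4:27 AM − 5:00 = 11:27 PM on May 11.

11:27 PM on May 11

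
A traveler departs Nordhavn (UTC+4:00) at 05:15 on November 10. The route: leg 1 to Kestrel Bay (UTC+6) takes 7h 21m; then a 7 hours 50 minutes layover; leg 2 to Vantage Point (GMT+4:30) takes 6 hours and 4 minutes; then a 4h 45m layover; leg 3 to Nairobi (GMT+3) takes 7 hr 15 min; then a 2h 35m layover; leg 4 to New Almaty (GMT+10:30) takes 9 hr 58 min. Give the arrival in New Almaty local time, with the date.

Convert departure to UTC: 05:15 − 4:00 = 01:15 UTC on Nov 10.
Add 7 hours and 21 minutes leg 1 → 08:36 UTC.
Add 7 hours 50 minutes layover in Kestrel Bay → 16:26 UTC.
Add 6 hours 4 minutes leg 2 → 22:30 UTC.
Add 4 hours 45 minutes layover in Vantage Point → 03:15 UTC (Nov 11).
Add 7 hours and 15 minutes leg 3 → 10:30 UTC.
Add 2 hours and 35 minutes layover in Nairobi → 13:05 UTC.
Add 9 hours and 58 minutes leg 4 → 23:03 UTC.
New Almaty is UTC+10:30, so local arrival = 23:03 + 10:30 = 09:33 on Nov 12.

09:33 on November 12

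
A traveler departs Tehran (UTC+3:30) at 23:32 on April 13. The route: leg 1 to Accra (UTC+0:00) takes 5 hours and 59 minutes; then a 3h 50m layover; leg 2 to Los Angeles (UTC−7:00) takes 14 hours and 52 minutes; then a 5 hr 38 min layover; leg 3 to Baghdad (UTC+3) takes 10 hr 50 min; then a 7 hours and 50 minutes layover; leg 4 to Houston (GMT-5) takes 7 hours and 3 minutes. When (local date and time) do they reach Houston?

23:04 on April 15

Convert departure to UTC: 23:32 − 3:30 = 20:02 UTC on Apr 13.
Add 5 hours 59 minutes leg 1 → 02:01 UTC (Apr 14).
Add 3 hours 50 minutes layover in Accra → 05:51 UTC.
Add 14 hours 52 minutes leg 2 → 20:43 UTC.
Add 5 hours and 38 minutes layover in Los Angeles → 02:21 UTC (Apr 15).
Add 10 hours 50 minutes leg 3 → 13:11 UTC.
Add 7 hours 50 minutes layover in Baghdad → 21:01 UTC.
Add 7 hours 3 minutes leg 4 → 04:04 UTC (Apr 16).
Houston is UTC−5:00, so local arrival = 04:04 − 5:00 = 23:04 on Apr 15.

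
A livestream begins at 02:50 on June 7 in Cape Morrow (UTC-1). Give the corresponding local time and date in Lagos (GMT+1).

Lagos is 2:00 ahead of Cape Morrow.
Shift by the zone difference: 02:50 + 2:00 = 04:50 on Jun 7 in Lagos.

04:50 on June 7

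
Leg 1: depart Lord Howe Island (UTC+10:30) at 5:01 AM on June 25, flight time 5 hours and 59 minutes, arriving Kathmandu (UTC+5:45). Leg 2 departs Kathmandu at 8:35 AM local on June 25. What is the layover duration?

2 hours 20 minutes

Convert departure to UTC: 5:01 AM − 10:30 = 6:31 PM UTC on Jun 24.
Add 5 hours and 59 minutes flight time → 12:30 AM UTC (Jun 25).
Kathmandu is UTC+5:45, so local arrival = 12:30 AM + 5:45 = 6:15 AM on Jun 25.
Layover = 8:35 AM − 6:15 AM = 2 hours 20 minutes.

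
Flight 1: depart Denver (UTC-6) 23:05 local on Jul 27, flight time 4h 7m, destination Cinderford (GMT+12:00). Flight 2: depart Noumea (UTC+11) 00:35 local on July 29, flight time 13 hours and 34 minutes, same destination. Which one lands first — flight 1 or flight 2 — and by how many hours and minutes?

Flight 1 in UTC: 23:05 + 6:00 = 05:05 on Jul 28.
+4 hours and 7 minutes → arrive 09:12 UTC on Jul 28.
Flight 2 in UTC: 00:35 − 11:00 = 13:35 on Jul 28.
+13 hours and 34 minutes → arrive 03:09 UTC on Jul 29.
Flight 1 lands earlier by 17 hours 57 minutes.

the first, by 17 hours 57 minutes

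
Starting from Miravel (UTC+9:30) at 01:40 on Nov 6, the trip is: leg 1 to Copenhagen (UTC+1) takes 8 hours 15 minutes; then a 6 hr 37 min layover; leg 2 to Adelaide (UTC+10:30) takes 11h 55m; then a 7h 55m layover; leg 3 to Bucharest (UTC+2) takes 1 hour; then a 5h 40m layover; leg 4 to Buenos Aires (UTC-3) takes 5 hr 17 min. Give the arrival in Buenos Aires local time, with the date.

11:49 on Nov 7

Convert departure to UTC: 01:40 − 9:30 = 16:10 UTC on Nov 5.
Add 8 hours 15 minutes leg 1 → 00:25 UTC (Nov 6).
Add 6 hours 37 minutes layover in Copenhagen → 07:02 UTC.
Add 11 hours 55 minutes leg 2 → 18:57 UTC.
Add 7 hours and 55 minutes layover in Adelaide → 02:52 UTC (Nov 7).
Add 1 hour leg 3 → 03:52 UTC.
Add 5 hours and 40 minutes layover in Bucharest → 09:32 UTC.
Add 5 hours and 17 minutes leg 4 → 14:49 UTC.
Buenos Aires is UTC−3:00, so local arrival = 14:49 − 3:00 = 11:49 on Nov 7.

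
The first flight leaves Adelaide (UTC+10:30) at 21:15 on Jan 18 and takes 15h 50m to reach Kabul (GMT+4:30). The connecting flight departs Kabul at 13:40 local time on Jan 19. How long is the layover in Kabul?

Convert departure to UTC: 21:15 − 10:30 = 10:45 UTC on Jan 18.
Add 15 hours 50 minutes flight time → 02:35 UTC (Jan 19).
Kabul is UTC+4:30, so local arrival = 02:35 + 4:30 = 07:05 on Jan 19.
Layover = 13:40 − 07:05 = 6 hours 35 minutes.

6 hours 35 minutes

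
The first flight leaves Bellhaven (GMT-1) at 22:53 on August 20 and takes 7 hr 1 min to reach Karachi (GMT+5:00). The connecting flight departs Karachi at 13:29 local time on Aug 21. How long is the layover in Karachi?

Convert departure to UTC: 22:53 + 1:00 = 23:53 UTC on Aug 20.
Add 7 hours and 1 minute flight time → 06:54 UTC (Aug 21).
Karachi is UTC+5:00, so local arrival = 06:54 + 5:00 = 11:54 on Aug 21.
Layover = 13:29 − 11:54 = 1 hour 35 minutes.

1 hour 35 minutes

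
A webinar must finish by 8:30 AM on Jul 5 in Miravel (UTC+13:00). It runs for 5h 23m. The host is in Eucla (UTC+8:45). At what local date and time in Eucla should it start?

10:52 PM on Jul 4

Target end time in UTC: 8:30 AM − 13:00 = 7:30 PM on Jul 4.
Subtract 5 hours 23 minutes → start 2:07 PM UTC on Jul 4.
Eucla is UTC+8:45: 2:07 PM + 8:45 = 10:52 PM on Jul 4.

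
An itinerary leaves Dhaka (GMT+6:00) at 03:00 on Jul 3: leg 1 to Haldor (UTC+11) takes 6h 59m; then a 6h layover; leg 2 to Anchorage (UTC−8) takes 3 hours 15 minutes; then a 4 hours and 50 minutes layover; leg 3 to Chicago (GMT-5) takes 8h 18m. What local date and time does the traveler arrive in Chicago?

21:22 on July 3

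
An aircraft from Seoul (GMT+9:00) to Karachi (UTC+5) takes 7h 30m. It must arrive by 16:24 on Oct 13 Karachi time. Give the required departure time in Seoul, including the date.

Target arrival in UTC: 16:24 − 5:00 = 11:24 on Oct 13.
Subtract 7 hours 30 minutes → departure 03:54 UTC on Oct 13.
Seoul is UTC+9:00: 03:54 + 9:00 = 12:54 on Oct 13.

12:54 on Oct 13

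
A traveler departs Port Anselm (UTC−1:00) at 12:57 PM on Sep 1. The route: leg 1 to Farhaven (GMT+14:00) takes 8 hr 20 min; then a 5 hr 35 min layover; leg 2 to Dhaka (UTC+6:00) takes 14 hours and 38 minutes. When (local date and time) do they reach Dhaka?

12:30 AM on September 3

Convert departure to UTC: 12:57 PM + 1:00 = 1:57 PM UTC on Sep 1.
Add 8 hours 20 minutes leg 1 → 10:17 PM UTC.
Add 5 hours 35 minutes layover in Farhaven → 3:52 AM UTC (Sep 2).
Add 14 hours 38 minutes leg 2 → 6:30 PM UTC.
Dhaka is UTC+6:00, so local arrival = 6:30 PM + 6:00 = 12:30 AM on Sep 3.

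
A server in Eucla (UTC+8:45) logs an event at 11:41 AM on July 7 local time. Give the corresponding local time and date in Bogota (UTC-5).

In UTC: 11:41 AM − 8:45 = 2:56 AM on Jul 7.
Bogota is UTC−5:00: 2:56 AM − 5:00 = 9:56 PM on Jul 6.

9:56 PM on July 6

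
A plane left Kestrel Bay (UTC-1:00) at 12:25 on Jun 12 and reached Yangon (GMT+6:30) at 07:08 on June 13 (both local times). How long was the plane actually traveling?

11 hours 13 minutes

Yangon is 7:30 ahead of Kestrel Bay.
Clock-face elapsed time (ignoring zones) is 18 hours 43 minutes.
Actual elapsed = 18 hours 43 minutes − 7:30 = 11 hours 13 minutes.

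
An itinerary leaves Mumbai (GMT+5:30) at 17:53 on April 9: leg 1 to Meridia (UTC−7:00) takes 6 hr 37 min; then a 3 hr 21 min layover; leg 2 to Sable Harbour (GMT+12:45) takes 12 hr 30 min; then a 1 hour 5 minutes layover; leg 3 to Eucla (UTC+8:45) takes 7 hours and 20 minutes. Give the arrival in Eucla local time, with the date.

Convert departure to UTC: 17:53 − 5:30 = 12:23 UTC on Apr 9.
Add 6 hours 37 minutes leg 1 → 19:00 UTC.
Add 3 hours 21 minutes layover in Meridia → 22:21 UTC.
Add 12 hours and 30 minutes leg 2 → 10:51 UTC (Apr 10).
Add 1 hour 5 minutes layover in Sable Harbour → 11:56 UTC.
Add 7 hours 20 minutes leg 3 → 19:16 UTC.
Eucla is UTC+8:45, so local arrival = 19:16 + 8:45 = 04:01 on Apr 11.

04:01 on April 11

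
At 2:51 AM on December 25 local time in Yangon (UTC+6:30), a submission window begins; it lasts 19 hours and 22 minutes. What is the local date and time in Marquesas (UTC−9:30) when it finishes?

6:13 AM on December 25

Convert start to UTC: 2:51 AM − 6:30 = 8:21 PM UTC on Dec 24.
Add 19 hours 22 minutes duration → 3:43 PM UTC (Dec 25).
Marquesas is UTC−9:30, so local end time = 3:43 PM − 9:30 = 6:13 AM on Dec 25.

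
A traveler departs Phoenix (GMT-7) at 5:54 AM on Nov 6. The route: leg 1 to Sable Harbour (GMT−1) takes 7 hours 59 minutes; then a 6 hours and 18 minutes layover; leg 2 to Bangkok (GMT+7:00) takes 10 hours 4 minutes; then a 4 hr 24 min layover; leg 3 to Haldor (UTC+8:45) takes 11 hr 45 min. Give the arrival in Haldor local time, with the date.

2:09 PM on November 8

Convert departure to UTC: 5:54 AM + 7:00 = 12:54 PM UTC on Nov 6.
Add 7 hours and 59 minutes leg 1 → 8:53 PM UTC.
Add 6 hours and 18 minutes layover in Sable Harbour → 3:11 AM UTC (Nov 7).
Add 10 hours 4 minutes leg 2 → 1:15 PM UTC.
Add 4 hours 24 minutes layover in Bangkok → 5:39 PM UTC.
Add 11 hours 45 minutes leg 3 → 5:24 AM UTC (Nov 8).
Haldor is UTC+8:45, so local arrival = 5:24 AM + 8:45 = 2:09 PM on Nov 8.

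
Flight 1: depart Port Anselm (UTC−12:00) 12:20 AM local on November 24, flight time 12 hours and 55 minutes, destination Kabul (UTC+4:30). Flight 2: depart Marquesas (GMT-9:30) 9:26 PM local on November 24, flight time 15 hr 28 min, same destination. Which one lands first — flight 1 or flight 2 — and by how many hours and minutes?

the first, by 21 hours 9 minutes

Flight 1 in UTC: 12:20 AM + 12:00 = 12:20 PM on Nov 24.
+12 hours 55 minutes → arrive 1:15 AM UTC on Nov 25.
Flight 2 in UTC: 9:26 PM + 9:30 = 6:56 AM on Nov 25.
+15 hours 28 minutes → arrive 10:24 PM UTC on Nov 25.
Flight 1 lands earlier by 21 hours 9 minutes.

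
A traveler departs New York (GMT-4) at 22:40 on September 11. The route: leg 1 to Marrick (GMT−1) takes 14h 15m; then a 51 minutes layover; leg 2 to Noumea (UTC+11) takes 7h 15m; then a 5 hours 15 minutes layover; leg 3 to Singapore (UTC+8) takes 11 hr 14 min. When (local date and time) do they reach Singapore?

01:30 on September 14

Convert departure to UTC: 22:40 + 4:00 = 02:40 UTC on Sep 12.
Add 14 hours 15 minutes leg 1 → 16:55 UTC.
Add 51 minutes layover in Marrick → 17:46 UTC.
Add 7 hours and 15 minutes leg 2 → 01:01 UTC (Sep 13).
Add 5 hours and 15 minutes layover in Noumea → 06:16 UTC.
Add 11 hours 14 minutes leg 3 → 17:30 UTC.
Singapore is UTC+8:00, so local arrival = 17:30 + 8:00 = 01:30 on Sep 14.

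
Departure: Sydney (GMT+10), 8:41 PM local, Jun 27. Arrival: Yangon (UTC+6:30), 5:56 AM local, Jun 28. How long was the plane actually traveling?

Departure in UTC: 8:41 PM − 10:00 = 10:41 AM on Jun 27.
Arrival in UTC: 5:56 AM − 6:30 = 11:26 PM on Jun 27.
Elapsed = 11:26 PM − 10:41 AM = 12 hours 45 minutes.

12 hours 45 minutes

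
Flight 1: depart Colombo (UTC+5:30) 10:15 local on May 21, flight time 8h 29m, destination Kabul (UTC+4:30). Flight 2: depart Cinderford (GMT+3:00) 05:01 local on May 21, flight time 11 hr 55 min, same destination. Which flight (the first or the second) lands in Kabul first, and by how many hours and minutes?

Flight 1 in UTC: 10:15 − 5:30 = 04:45 on May 21.
+8 hours 29 minutes → arrive 13:14 UTC on May 21.
Flight 2 in UTC: 05:01 − 3:00 = 02:01 on May 21.
+11 hours 55 minutes → arrive 13:56 UTC on May 21.
Flight 1 lands earlier by 42 minutes.

the first, by 42 minutes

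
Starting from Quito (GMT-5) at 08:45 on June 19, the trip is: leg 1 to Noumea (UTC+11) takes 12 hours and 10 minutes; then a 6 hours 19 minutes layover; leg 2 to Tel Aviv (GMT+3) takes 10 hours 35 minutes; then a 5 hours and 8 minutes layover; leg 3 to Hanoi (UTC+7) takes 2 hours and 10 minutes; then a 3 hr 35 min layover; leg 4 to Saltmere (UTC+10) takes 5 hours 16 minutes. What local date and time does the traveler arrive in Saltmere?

20:58 on June 21

Convert departure to UTC: 08:45 + 5:00 = 13:45 UTC on Jun 19.
Add 12 hours 10 minutes leg 1 → 01:55 UTC (Jun 20).
Add 6 hours 19 minutes layover in Noumea → 08:14 UTC.
Add 10 hours and 35 minutes leg 2 → 18:49 UTC.
Add 5 hours 8 minutes layover in Tel Aviv → 23:57 UTC.
Add 2 hours 10 minutes leg 3 → 02:07 UTC (Jun 21).
Add 3 hours 35 minutes layover in Hanoi → 05:42 UTC.
Add 5 hours and 16 minutes leg 4 → 10:58 UTC.
Saltmere is UTC+10:00, so local arrival = 10:58 + 10:00 = 20:58 on Jun 21.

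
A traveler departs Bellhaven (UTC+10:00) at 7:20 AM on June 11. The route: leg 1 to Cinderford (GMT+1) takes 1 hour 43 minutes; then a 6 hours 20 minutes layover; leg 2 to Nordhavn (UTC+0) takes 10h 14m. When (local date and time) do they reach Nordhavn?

3:37 PM on Jun 11

Convert departure to UTC: 7:20 AM − 10:00 = 9:20 PM UTC on Jun 10.
Add 1 hour 43 minutes leg 1 → 11:03 PM UTC.
Add 6 hours and 20 minutes layover in Cinderford → 5:23 AM UTC (Jun 11).
Add 10 hours 14 minutes leg 2 → 3:37 PM UTC.
Nordhavn is UTC+0, so local arrival is the same: 3:37 PM on Jun 11.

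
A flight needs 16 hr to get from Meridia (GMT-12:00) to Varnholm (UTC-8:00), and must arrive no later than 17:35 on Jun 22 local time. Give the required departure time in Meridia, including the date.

Target arrival in UTC: 17:35 + 8:00 = 01:35 on Jun 23.
Subtract 16 hours → departure 09:35 UTC on Jun 22.
Meridia is UTC−12:00: 09:35 − 12:00 = 21:35 on Jun 21.

21:35 on Jun 21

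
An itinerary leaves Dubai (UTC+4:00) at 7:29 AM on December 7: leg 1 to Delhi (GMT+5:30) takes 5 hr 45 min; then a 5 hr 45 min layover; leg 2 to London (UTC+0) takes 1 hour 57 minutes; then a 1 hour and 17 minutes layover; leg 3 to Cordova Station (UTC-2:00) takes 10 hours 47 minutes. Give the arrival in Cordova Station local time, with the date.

3:00 AM on December 8

Convert departure to UTC: 7:29 AM − 4:00 = 3:29 AM UTC on Dec 7.
Add 5 hours and 45 minutes leg 1 → 9:14 AM UTC.
Add 5 hours 45 minutes layover in Delhi → 2:59 PM UTC.
Add 1 hour and 57 minutes leg 2 → 4:56 PM UTC.
Add 1 hour 17 minutes layover in London → 6:13 PM UTC.
Add 10 hours and 47 minutes leg 3 → 5:00 AM UTC (Dec 8).
Cordova Station is UTC−2:00, so local arrival = 5:00 AM − 2:00 = 3:00 AM on Dec 8.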